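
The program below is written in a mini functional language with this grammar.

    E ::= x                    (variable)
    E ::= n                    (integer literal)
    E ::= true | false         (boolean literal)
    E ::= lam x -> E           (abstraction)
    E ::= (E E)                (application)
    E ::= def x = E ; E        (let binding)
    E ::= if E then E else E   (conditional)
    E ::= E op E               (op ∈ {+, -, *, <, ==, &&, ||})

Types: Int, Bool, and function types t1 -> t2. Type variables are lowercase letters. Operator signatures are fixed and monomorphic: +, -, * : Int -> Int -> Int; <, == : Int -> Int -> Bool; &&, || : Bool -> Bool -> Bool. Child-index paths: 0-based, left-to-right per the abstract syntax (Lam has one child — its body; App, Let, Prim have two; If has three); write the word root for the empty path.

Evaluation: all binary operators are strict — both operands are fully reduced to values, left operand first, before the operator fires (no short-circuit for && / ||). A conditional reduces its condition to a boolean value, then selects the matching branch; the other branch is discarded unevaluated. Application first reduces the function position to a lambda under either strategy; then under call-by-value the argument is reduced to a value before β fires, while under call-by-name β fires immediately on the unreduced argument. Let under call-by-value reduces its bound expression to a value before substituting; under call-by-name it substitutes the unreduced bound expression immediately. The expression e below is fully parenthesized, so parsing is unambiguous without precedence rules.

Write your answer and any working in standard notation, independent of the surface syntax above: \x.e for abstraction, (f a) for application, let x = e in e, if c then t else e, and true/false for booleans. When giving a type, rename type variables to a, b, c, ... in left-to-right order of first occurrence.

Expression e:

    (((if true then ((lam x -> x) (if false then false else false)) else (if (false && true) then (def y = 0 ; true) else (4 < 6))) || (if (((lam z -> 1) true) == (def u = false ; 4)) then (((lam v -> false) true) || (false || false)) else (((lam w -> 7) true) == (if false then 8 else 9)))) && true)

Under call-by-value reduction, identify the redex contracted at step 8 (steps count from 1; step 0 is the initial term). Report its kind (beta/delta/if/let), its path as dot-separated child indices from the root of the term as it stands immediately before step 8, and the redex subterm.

Answer: beta at 0.1.0 : ((\w.7) true)

Working:
step 0: (((if true then ((\x.x) (if false then false else false)) else (if (false && true) then (let y = 0 in true) else (4 < 6))) || (if (((\z.1) true) == (let u = false in 4)) then (((\v.false) true) || (false || false)) else (((\w.7) true) == (if false then 8 else 9)))) && true)
step 1: [if@0.0] ((((\x.x) (if false then false else false)) || (if (((\z.1) true) == (let u = false in 4)) then (((\v.false) true) || (false || false)) else (((\w.7) true) == (if false then 8 else 9)))) && true)
step 2: [if@0.0.1] ((((\x.x) false) || (if (((\z.1) true) == (let u = false in 4)) then (((\v.false) true) || (false || false)) else (((\w.7) true) == (if false then 8 else 9)))) && true)
step 3: [beta@0.0] ((false || (if (((\z.1) true) == (let u = false in 4)) then (((\v.false) true) || (false || false)) else (((\w.7) true) == (if false then 8 else 9)))) && true)
step 4: [beta@0.1.0.0] ((false || (if (1 == (let u = false in 4)) then (((\v.false) true) || (false || false)) else (((\w.7) true) == (if false then 8 else 9)))) && true)
step 5: [let@0.1.0.1] ((false || (if (1 == 4) then (((\v.false) true) || (false || false)) else (((\w.7) true) == (if false then 8 else 9)))) && true)
step 6: [delta@0.1.0] ((false || (if false then (((\v.false) true) || (false || false)) else (((\w.7) true) == (if false then 8 else 9)))) && true)
step 7: [if@0.1] ((false || (((\w.7) true) == (if false then 8 else 9))) && true)
step 8: [beta@0.1.0] ((false || (7 == (if false then 8 else 9))) && true)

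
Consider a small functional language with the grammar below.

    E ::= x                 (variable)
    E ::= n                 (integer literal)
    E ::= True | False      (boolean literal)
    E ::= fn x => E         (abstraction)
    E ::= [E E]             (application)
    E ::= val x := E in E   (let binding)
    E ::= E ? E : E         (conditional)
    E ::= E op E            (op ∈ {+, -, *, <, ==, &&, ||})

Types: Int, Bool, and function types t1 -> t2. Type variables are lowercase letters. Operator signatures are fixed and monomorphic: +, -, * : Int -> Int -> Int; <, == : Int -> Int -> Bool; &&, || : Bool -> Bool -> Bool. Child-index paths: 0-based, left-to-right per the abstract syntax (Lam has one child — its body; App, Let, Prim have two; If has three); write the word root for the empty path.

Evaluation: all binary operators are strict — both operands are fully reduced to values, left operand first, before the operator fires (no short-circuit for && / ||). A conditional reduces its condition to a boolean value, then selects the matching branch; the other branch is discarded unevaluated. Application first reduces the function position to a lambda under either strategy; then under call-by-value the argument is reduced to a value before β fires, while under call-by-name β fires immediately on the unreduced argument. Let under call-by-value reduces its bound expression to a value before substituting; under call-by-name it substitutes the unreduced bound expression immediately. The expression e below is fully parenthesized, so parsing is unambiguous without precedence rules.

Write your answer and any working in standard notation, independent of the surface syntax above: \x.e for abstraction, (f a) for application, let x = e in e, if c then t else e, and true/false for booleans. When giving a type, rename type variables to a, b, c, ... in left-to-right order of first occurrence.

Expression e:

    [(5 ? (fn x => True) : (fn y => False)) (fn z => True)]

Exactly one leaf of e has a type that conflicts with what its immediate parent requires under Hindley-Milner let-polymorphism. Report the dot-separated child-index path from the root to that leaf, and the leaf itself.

Answer: 0.0 : 5

Working:
  unify Int ~ Bool
  FAIL: mismatch Int ~ Bool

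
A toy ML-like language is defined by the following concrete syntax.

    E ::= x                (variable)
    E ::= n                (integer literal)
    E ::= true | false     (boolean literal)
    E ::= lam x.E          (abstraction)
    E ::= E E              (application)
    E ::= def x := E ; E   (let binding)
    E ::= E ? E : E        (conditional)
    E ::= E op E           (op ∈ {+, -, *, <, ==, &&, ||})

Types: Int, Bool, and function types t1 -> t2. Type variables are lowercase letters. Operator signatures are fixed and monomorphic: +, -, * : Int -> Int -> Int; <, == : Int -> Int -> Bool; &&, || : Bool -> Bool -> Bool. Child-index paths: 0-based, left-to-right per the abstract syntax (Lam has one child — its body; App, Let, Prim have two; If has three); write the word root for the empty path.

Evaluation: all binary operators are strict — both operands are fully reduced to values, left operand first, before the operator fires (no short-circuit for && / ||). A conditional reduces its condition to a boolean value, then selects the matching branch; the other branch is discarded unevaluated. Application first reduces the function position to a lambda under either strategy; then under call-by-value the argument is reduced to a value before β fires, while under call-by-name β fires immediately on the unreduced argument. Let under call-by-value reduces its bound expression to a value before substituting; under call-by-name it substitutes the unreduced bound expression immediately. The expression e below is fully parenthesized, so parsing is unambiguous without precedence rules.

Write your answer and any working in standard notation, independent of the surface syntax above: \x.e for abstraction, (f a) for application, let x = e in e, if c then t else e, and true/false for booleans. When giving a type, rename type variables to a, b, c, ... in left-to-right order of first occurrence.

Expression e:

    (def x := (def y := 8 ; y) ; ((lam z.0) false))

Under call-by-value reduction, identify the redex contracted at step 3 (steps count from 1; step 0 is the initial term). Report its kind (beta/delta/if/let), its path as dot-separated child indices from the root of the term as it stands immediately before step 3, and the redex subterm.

Working:
step 0: (let x = (let y = 8 in y) in ((\z.0) false))
step 1: [let@0] (let x = 8 in ((\z.0) false))
step 2: [let@root] ((\z.0) false)
step 3: [beta@root] 0

Answer: beta at root : ((\z.0) false)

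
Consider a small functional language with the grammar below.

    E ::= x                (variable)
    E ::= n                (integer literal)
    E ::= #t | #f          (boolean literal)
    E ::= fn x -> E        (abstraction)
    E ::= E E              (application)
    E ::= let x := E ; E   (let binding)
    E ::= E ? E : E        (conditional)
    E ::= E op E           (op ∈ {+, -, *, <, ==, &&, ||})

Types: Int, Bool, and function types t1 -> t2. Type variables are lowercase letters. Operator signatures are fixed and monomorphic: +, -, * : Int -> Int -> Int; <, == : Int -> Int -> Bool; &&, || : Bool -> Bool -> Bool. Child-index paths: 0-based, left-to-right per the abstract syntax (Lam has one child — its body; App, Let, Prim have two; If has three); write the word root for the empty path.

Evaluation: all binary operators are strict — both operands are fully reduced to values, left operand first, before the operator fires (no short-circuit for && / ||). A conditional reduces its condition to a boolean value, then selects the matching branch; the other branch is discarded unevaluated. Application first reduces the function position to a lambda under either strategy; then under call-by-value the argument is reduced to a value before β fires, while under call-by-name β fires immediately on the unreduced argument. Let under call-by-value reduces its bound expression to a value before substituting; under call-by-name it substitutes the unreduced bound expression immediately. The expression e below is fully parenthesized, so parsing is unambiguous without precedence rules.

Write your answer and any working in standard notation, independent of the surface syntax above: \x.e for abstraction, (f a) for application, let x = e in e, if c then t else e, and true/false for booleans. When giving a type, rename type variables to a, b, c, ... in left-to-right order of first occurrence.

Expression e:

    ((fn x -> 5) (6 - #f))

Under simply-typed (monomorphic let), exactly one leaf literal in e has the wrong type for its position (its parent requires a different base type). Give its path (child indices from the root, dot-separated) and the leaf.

Trace:
\x._ : a -> Int
  unify Int ~ Int
  unify Bool ~ Int
  FAIL: mismatch Bool ~ Int

Answer: 1.1 : false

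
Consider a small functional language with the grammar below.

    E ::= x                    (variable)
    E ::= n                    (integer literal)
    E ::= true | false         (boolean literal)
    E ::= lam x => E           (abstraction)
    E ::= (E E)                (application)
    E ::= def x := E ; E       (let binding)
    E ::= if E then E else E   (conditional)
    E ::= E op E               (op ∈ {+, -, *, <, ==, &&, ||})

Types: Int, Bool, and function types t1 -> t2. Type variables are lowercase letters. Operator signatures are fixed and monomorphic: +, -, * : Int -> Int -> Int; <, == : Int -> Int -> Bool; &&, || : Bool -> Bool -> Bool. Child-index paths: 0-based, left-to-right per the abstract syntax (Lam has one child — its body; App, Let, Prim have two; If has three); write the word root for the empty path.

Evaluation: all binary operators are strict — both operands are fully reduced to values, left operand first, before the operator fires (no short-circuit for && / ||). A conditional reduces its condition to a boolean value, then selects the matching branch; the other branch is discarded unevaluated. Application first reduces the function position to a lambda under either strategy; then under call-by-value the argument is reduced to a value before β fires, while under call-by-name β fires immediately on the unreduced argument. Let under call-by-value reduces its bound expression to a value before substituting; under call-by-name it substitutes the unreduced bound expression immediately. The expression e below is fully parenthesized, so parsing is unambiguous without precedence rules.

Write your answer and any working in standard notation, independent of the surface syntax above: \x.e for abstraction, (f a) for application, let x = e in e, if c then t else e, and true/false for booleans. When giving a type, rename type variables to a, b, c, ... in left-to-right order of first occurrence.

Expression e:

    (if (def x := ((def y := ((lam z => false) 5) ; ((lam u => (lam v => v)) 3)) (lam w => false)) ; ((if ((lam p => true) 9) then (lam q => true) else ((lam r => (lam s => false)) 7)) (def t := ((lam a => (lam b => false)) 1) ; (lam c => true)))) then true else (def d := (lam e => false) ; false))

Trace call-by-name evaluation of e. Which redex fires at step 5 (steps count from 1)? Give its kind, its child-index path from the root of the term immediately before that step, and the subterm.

Answer: if at root : (if true then true else (let d = (\e.false) in false))

Working:
step 0: (if (let x = ((let y = ((\z.false) 5) in ((\u.(\v.v)) 3)) (\w.false)) in ((if ((\p.true) 9) then (\q.true) else ((\r.(\s.false)) 7)) (let t = ((\a.(\b.false)) 1) in (\c.true)))) then true else (let d = (\e.false) in false))
step 1: [let@0] (if ((if ((\p.true) 9) then (\q.true) else ((\r.(\s.false)) 7)) (let t = ((\a.(\b.false)) 1) in (\c.true))) then true else (let d = (\e.false) in false))
step 2: [beta@0.0.0] (if ((if true then (\q.true) else ((\r.(\s.false)) 7)) (let t = ((\a.(\b.false)) 1) in (\c.true))) then true else (let d = (\e.false) in false))
step 3: [if@0.0] (if ((\q.true) (let t = ((\a.(\b.false)) 1) in (\c.true))) then true else (let d = (\e.false) in false))
step 4: [beta@0] (if true then true else (let d = (\e.false) in false))
step 5: [if@root] true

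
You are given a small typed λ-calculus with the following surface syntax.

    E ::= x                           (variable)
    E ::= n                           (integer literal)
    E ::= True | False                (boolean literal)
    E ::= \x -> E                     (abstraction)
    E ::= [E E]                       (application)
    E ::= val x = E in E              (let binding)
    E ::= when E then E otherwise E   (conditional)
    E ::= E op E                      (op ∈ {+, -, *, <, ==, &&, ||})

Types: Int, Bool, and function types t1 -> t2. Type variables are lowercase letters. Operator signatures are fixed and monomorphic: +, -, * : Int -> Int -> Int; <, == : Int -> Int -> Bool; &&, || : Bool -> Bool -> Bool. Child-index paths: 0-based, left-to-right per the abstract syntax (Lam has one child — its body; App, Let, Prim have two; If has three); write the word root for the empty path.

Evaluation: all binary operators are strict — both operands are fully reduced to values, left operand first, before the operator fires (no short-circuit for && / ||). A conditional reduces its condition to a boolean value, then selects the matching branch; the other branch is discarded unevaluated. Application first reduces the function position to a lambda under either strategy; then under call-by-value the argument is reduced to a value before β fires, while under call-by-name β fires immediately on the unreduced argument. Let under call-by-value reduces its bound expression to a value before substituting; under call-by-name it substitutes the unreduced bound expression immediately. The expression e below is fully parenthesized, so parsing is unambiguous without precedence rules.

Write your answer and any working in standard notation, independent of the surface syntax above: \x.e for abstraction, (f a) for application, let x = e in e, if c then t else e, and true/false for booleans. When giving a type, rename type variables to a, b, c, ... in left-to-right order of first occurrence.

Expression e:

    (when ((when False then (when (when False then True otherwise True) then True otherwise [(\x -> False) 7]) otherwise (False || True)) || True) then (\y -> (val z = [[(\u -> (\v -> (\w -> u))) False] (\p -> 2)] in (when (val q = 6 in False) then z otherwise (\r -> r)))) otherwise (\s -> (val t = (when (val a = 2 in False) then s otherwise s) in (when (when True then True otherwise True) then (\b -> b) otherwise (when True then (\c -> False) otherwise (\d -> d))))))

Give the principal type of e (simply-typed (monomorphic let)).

Answer: a -> Bool -> Bool

Working:
  unify Bool ~ Bool
  unify Bool ~ Bool
  unify Bool ~ Bool
  unify Bool ~ Bool
\x._ : a -> Bool
  unify a -> Bool ~ Int -> b
  unify a ~ Int
  unify Bool ~ b
_ _ : Bool
  unify Bool ~ Bool
  unify Bool ~ Bool
  unify Bool ~ Bool
  unify Bool ~ Bool
  unify Bool ~ Bool
  unify Bool ~ Bool
  unify Bool ~ Bool
u : d
\w._ : f -> d
\v._ : e -> f -> d
\u._ : d -> e -> f -> d
  unify d -> e -> f -> d ~ Bool -> g
  unify d ~ Bool
  unify e -> f -> Bool ~ g
_ _ : e -> f -> Bool
\p._ : h -> Int
  unify e -> f -> Bool ~ (h -> Int) -> i
  unify e ~ h -> Int
  unify f -> Bool ~ i
_ _ : f -> Bool
let z : f -> Bool
let q : Int
  unify Bool ~ Bool
z : f -> Bool
r : j
\r._ : j -> j
  unify f -> Bool ~ j -> j
  unify f ~ j
  unify Bool ~ j
\y._ : c -> Bool -> Bool
let a : Int
  unify Bool ~ Bool
s : k
s : k
  unify k ~ k
let t : k
  unify Bool ~ Bool
  unify Bool ~ Bool
  unify Bool ~ Bool
b : l
\b._ : l -> l
  unify Bool ~ Bool
\c._ : m -> Bool
d : n
\d._ : n -> n
  unify m -> Bool ~ n -> n
  unify m ~ n
  unify Bool ~ n
  unify l -> l ~ Bool -> Bool
  unify l ~ Bool
  unify Bool ~ Bool
\s._ : k -> Bool -> Bool
  unify c -> Bool -> Bool ~ k -> Bool -> Bool
  unify c ~ k
  unify Bool -> Bool ~ Bool -> Bool
  unify Bool ~ Bool
  unify Bool ~ Bool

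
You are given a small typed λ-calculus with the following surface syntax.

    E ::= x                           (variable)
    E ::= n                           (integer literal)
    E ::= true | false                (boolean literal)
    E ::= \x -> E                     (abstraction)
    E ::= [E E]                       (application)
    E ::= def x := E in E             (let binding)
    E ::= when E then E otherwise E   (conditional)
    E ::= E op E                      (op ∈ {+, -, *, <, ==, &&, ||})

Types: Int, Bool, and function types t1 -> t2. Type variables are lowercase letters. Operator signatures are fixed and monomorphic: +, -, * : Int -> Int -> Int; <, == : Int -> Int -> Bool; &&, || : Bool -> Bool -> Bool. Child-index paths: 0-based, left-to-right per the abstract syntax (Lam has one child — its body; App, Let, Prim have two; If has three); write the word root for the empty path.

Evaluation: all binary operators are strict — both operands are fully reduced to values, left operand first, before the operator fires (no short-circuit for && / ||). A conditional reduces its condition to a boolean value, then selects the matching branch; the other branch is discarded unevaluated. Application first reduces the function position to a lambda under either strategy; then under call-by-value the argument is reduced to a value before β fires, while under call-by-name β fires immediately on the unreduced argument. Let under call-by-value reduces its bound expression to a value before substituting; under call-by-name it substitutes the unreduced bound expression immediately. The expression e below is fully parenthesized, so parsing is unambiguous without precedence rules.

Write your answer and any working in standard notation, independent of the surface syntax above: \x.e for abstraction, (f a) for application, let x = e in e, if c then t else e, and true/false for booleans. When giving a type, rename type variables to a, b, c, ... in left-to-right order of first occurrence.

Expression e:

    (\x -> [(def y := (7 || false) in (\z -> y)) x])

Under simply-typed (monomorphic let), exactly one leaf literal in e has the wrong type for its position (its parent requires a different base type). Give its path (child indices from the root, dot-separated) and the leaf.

Trace:
  unify Int ~ Bool
  FAIL: mismatch Int ~ Bool

Answer: 0.0.0.0 : 7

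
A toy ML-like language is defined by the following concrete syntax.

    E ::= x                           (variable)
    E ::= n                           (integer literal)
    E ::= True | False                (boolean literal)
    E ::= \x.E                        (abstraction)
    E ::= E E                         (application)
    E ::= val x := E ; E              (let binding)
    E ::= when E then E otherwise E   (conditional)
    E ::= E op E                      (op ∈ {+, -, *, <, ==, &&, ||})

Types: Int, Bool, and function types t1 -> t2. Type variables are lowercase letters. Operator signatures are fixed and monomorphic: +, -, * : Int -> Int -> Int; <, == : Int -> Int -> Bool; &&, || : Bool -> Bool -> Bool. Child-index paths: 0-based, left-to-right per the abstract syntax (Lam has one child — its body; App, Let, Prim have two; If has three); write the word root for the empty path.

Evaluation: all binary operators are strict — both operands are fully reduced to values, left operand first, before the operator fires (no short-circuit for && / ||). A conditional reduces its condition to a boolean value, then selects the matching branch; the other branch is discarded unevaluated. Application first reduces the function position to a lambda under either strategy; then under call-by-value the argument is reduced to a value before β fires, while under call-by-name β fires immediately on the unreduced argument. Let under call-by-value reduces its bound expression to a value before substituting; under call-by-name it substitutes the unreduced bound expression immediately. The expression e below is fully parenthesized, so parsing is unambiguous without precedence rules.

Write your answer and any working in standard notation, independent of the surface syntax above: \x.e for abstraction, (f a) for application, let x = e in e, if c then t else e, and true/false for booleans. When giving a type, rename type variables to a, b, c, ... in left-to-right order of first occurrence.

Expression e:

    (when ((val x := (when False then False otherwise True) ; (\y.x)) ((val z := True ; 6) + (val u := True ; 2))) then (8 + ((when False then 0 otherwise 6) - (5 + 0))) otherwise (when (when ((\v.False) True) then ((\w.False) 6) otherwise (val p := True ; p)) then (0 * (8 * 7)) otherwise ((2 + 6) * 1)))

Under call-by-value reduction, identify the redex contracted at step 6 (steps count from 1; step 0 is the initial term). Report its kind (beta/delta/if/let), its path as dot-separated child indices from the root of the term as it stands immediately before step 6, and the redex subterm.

Answer: beta at 0 : ((\y.true) 8)

Trace:
step 0: (if ((let x = (if false then false else true) in (\y.x)) ((let z = true in 6) + (let u = true in 2))) then (8 + ((if false then 0 else 6) - (5 + 0))) else (if (if ((\v.false) true) then ((\w.false) 6) else (let p = true in p)) then (0 * (8 * 7)) else ((2 + 6) * 1)))
step 1: [if@0.0.0] (if ((let x = true in (\y.x)) ((let z = true in 6) + (let u = true in 2))) then (8 + ((if false then 0 else 6) - (5 + 0))) else (if (if ((\v.false) true) then ((\w.false) 6) else (let p = true in p)) then (0 * (8 * 7)) else ((2 + 6) * 1)))
step 2: [let@0.0] (if ((\y.true) ((let z = true in 6) + (let u = true in 2))) then (8 + ((if false then 0 else 6) - (5 + 0))) else (if (if ((\v.false) true) then ((\w.false) 6) else (let p = true in p)) then (0 * (8 * 7)) else ((2 + 6) * 1)))
step 3: [let@0.1.0] (if ((\y.true) (6 + (let u = true in 2))) then (8 + ((if false then 0 else 6) - (5 + 0))) else (if (if ((\v.false) true) then ((\w.false) 6) else (let p = true in p)) then (0 * (8 * 7)) else ((2 + 6) * 1)))
step 4: [let@0.1.1] (if ((\y.true) (6 + 2)) then (8 + ((if false then 0 else 6) - (5 + 0))) else (if (if ((\v.false) true) then ((\w.false) 6) else (let p = true in p)) then (0 * (8 * 7)) else ((2 + 6) * 1)))
step 5: [delta@0.1] (if ((\y.true) 8) then (8 + ((if false then 0 else 6) - (5 + 0))) else (if (if ((\v.false) true) then ((\w.false) 6) else (let p = true in p)) then (0 * (8 * 7)) else ((2 + 6) * 1)))
step 6: [beta@0] (if true then (8 + ((if false then 0 else 6) - (5 + 0))) else (if (if ((\v.false) true) then ((\w.false) 6) else (let p = true in p)) then (0 * (8 * 7)) else ((2 + 6) * 1)))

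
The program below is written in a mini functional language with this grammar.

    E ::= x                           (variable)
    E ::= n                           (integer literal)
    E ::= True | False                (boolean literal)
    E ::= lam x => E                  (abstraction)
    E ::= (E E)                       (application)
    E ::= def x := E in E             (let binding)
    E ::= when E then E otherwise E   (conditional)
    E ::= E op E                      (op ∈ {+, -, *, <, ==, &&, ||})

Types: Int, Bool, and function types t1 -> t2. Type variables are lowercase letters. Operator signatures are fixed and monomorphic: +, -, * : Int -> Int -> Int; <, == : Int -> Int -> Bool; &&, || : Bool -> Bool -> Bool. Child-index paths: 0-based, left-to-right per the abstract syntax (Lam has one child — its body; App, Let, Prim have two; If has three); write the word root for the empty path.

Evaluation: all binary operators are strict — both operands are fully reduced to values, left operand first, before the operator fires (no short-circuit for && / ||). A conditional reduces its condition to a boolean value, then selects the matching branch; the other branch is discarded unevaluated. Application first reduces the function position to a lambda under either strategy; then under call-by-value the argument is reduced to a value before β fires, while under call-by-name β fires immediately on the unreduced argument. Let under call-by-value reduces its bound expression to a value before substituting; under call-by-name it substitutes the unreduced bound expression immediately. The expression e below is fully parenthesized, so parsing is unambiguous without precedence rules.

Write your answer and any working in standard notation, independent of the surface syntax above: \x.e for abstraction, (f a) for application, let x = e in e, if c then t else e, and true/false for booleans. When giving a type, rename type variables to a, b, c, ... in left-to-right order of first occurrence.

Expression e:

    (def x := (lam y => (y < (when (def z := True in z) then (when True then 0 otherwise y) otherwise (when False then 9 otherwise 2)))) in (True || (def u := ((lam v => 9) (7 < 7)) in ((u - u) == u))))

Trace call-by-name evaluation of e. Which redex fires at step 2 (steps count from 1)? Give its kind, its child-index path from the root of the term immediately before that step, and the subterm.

Answer: let at 1 : (let u = ((\v.9) (7 < 7)) in ((u - u) == u))

Derivation:
step 0: (let x = (\y.(y < (if (let z = true in z) then (if true then 0 else y) else (if false then 9 else 2)))) in (true || (let u = ((\v.9) (7 < 7)) in ((u - u) == u))))
step 1: [let@root] (true || (let u = ((\v.9) (7 < 7)) in ((u - u) == u)))
step 2: [let@1] (true || ((((\v.9) (7 < 7)) - ((\v.9) (7 < 7))) == ((\v.9) (7 < 7))))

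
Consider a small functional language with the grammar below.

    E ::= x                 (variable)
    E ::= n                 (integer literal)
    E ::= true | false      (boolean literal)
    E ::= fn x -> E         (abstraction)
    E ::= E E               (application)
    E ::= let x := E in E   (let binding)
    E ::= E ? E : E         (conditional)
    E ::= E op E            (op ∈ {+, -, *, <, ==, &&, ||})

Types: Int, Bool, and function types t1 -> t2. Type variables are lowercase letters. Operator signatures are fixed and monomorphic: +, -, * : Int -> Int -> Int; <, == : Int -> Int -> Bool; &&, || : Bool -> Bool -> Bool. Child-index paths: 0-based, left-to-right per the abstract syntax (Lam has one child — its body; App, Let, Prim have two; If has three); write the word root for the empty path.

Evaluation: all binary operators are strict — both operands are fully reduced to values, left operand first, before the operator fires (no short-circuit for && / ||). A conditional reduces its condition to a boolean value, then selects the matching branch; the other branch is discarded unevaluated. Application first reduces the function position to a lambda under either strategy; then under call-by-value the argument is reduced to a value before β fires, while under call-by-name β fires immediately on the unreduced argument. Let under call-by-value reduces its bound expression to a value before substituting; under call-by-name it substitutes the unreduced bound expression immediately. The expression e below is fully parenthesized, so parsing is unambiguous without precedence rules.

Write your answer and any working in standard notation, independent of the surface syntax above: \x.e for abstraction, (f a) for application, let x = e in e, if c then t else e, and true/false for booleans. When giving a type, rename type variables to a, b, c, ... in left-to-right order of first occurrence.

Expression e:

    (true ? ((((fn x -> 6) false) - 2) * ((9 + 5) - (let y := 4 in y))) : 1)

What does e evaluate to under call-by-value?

Derivation:
step 0: (if true then ((((\x.6) false) - 2) * ((9 + 5) - (let y = 4 in y))) else 1)
step 1: [if@root] ((((\x.6) false) - 2) * ((9 + 5) - (let y = 4 in y)))
step 2: [beta@0.0] ((6 - 2) * ((9 + 5) - (let y = 4 in y)))
step 3: [delta@0] (4 * ((9 + 5) - (let y = 4 in y)))
step 4: [delta@1.0] (4 * (14 - (let y = 4 in y)))
step 5: [let@1.1] (4 * (14 - 4))
step 6: [delta@1] (4 * 10)
step 7: [delta@root] 40

Answer: 40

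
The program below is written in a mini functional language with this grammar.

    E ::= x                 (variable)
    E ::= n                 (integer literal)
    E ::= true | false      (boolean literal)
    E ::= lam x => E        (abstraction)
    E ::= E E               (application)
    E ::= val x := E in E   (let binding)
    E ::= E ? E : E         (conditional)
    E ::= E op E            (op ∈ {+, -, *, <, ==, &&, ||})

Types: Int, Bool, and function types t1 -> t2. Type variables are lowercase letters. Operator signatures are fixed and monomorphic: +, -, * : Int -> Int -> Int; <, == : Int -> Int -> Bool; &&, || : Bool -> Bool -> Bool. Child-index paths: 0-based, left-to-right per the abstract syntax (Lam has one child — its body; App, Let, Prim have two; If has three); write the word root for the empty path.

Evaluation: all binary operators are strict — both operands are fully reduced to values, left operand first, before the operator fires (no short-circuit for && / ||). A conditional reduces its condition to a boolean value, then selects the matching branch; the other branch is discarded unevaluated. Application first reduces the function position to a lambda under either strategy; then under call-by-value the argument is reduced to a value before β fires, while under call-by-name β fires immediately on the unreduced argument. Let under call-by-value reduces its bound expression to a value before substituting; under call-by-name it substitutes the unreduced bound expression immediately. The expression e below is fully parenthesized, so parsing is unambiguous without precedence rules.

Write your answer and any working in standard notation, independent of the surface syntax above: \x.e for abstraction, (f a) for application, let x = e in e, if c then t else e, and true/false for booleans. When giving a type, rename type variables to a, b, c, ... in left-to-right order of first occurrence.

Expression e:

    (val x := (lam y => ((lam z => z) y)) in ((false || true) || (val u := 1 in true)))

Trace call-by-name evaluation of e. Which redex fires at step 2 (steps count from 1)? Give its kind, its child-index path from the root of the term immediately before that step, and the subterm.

Answer: delta at 0 : (false || true)

Trace:
step 0: (let x = (\y.((\z.z) y)) in ((false || true) || (let u = 1 in true)))
step 1: [let@root] ((false || true) || (let u = 1 in true))
step 2: [delta@0] (true || (let u = 1 in true))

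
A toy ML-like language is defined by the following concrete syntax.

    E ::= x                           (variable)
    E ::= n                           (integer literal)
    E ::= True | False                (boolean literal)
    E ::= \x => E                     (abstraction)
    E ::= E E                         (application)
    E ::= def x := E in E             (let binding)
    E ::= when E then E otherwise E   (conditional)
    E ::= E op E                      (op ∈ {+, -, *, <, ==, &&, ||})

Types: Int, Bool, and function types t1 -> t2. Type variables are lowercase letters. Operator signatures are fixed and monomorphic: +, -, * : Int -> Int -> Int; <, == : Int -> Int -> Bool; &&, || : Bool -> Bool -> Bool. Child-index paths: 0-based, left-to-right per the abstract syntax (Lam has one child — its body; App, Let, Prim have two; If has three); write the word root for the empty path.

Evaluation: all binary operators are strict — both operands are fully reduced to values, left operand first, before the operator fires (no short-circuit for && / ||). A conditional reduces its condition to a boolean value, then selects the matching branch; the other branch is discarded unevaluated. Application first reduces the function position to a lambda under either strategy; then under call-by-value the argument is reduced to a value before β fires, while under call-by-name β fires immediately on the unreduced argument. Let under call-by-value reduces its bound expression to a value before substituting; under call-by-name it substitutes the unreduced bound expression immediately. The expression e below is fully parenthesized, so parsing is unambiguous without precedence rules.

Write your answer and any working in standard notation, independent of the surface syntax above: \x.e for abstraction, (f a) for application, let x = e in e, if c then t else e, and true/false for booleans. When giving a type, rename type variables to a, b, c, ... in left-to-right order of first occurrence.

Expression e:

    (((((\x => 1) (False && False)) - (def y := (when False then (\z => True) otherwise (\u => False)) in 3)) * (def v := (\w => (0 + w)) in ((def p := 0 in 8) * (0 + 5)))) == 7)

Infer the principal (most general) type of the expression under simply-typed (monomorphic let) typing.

Working:
\x._ : a -> Int
  unify Bool ~ Bool
  unify Bool ~ Bool
  unify a -> Int ~ Bool -> b
  unify a ~ Bool
  unify Int ~ b
_ _ : Int
  unify Int ~ Int
  unify Bool ~ Bool
\z._ : c -> Bool
\u._ : d -> Bool
  unify c -> Bool ~ d -> Bool
  unify c ~ d
  unify Bool ~ Bool
let y : d -> Bool
  unify Int ~ Int
  unify Int ~ Int
  unify Int ~ Int
w : e
  unify e ~ Int
\w._ : Int -> Int
let v : Int -> Int
let p : Int
  unify Int ~ Int
  unify Int ~ Int
  unify Int ~ Int
  unify Int ~ Int
  unify Int ~ Int
  unify Int ~ Int
  unify Int ~ Int

Answer: Bool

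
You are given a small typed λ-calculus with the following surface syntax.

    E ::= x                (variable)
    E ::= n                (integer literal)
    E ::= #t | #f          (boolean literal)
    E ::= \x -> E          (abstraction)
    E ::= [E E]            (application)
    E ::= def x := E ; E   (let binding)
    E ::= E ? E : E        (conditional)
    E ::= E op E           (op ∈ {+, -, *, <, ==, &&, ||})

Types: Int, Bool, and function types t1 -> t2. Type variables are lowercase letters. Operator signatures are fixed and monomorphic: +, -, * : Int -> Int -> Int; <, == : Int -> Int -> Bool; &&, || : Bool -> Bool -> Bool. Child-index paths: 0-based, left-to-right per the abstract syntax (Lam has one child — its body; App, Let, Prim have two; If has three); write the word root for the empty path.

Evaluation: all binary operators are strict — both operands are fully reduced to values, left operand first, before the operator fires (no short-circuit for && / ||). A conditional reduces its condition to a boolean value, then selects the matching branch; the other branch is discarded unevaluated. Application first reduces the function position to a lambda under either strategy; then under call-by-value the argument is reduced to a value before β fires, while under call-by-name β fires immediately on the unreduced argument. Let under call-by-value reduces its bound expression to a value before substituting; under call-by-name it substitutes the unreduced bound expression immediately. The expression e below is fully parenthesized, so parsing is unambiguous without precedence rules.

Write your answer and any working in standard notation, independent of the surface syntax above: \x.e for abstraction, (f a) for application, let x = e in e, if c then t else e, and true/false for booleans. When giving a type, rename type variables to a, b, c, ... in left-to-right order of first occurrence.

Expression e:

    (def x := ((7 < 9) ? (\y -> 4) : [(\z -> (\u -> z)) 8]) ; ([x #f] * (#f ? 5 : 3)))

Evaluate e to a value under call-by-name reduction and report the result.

Answer: 12

Derivation:
step 0: (let x = (if (7 < 9) then (\y.4) else ((\z.(\u.z)) 8)) in ((x false) * (if false then 5 else 3)))
step 1: [let@root] (((if (7 < 9) then (\y.4) else ((\z.(\u.z)) 8)) false) * (if false then 5 else 3))
step 2: [delta@0.0.0] (((if true then (\y.4) else ((\z.(\u.z)) 8)) false) * (if false then 5 else 3))
step 3: [if@0.0] (((\y.4) false) * (if false then 5 else 3))
step 4: [beta@0] (4 * (if false then 5 else 3))
step 5: [if@1] (4 * 3)
step 6: [delta@root] 12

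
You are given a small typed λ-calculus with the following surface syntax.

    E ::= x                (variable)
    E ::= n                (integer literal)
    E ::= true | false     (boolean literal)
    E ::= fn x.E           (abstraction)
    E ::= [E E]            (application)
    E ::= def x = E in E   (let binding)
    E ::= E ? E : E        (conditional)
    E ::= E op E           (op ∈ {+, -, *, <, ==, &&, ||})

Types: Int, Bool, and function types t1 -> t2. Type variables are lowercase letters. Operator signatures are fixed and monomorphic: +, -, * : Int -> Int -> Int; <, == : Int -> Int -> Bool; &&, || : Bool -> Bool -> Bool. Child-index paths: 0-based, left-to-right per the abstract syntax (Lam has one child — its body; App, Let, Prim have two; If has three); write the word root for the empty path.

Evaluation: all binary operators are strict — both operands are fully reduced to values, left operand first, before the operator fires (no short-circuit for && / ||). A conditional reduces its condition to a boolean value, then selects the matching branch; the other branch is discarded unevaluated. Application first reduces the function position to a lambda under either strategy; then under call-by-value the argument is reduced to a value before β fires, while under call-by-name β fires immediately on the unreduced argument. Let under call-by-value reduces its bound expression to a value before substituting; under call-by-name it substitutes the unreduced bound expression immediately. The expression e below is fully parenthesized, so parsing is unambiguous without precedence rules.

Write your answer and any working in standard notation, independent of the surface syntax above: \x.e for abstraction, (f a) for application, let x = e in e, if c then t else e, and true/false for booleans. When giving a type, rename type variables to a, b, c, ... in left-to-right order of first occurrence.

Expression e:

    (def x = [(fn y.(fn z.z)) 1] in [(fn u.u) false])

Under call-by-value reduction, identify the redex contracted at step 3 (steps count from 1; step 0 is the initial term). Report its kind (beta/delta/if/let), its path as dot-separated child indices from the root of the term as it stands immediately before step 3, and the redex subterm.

Answer: beta at root : ((\u.u) false)

Derivation:
step 0: (let x = ((\y.(\z.z)) 1) in ((\u.u) false))
step 1: [beta@0] (let x = (\z.z) in ((\u.u) false))
step 2: [let@root] ((\u.u) false)
step 3: [beta@root] false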